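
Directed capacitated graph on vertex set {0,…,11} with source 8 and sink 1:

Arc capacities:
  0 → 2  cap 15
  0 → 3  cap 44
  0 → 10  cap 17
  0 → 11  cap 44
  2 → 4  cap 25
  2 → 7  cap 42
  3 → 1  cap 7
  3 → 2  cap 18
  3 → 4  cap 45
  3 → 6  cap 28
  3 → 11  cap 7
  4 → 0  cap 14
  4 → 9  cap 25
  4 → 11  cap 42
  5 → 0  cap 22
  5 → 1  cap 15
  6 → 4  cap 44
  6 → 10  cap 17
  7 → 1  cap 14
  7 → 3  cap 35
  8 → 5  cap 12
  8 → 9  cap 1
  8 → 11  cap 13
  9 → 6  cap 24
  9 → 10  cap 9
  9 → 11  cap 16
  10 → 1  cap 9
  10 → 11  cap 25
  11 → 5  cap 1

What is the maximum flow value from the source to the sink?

augment #1: 8→5→1 bottleneck 12, total now 12
augment #2: 8→9→10→1 bottleneck 1, total now 13
augment #3: 8→11→5→1 bottleneck 1, total now 14

Maximum flow value: 14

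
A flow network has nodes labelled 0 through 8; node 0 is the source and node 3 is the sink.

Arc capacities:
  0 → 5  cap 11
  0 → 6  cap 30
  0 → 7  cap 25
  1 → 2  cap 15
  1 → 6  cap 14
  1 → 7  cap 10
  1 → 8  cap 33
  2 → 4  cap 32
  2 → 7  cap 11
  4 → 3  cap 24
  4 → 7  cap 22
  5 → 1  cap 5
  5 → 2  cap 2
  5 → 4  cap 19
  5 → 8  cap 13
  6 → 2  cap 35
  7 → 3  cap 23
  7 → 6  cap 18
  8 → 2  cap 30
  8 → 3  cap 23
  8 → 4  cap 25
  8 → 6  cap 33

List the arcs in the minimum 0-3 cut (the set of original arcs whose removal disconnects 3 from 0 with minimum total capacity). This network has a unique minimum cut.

augment #1: 0→7→3 push 23
augment #2: 0→5→4→3 push 11
augment #3: 0→6→2→4→3 push 13
augment #4: 0→6→2→4→5→8→3 push 11
max flow = 58; residual-reachable set from 0 gives S-side
cut edges (S→T): {(0,5), (4,3), (7,3)} total cap 58

Min-cut arcs: {(0,5), (4,3), (7,3)} (total capacity 58)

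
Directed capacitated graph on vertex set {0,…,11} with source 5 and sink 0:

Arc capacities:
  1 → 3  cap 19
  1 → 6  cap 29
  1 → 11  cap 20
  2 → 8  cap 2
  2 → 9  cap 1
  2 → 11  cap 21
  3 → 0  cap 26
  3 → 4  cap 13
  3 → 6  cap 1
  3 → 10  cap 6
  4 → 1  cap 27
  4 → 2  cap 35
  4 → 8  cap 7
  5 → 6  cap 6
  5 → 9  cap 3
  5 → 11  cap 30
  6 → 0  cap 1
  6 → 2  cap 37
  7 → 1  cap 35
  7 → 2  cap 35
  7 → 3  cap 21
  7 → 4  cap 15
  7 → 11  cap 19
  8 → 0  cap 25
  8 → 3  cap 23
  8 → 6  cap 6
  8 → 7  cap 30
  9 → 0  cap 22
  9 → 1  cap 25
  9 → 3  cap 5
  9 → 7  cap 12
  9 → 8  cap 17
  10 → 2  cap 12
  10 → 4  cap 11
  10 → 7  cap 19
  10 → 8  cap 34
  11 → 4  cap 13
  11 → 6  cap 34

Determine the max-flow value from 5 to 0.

Maximum flow value: 20

augment #1: 5→6→0 bottleneck 1, total now 1
augment #2: 5→9→0 bottleneck 3, total now 4
augment #3: 5→6→2→8→0 bottleneck 2, total now 6
augment #4: 5→6→2→9→0 bottleneck 1, total now 7
augment #5: 5→11→4→8→0 bottleneck 7, total now 14
augment #6: 5→11→4→1→3→0 bottleneck 6, total now 20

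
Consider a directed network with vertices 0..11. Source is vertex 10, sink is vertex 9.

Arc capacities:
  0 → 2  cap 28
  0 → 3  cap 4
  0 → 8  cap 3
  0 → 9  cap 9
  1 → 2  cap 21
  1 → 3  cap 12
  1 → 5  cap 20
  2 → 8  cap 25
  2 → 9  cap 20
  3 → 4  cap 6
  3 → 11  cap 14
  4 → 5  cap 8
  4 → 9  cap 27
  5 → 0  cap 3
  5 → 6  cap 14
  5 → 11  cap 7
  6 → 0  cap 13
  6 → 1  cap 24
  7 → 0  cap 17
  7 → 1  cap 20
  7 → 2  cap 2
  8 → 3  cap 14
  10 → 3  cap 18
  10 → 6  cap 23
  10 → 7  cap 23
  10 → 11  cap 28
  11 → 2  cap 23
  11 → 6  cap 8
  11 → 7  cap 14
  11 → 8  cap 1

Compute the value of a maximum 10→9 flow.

augment #1: 10→3→4→9 bottleneck 6, total now 6
augment #2: 10→6→0→9 bottleneck 9, total now 15
augment #3: 10→7→2→9 bottleneck 2, total now 17
augment #4: 10→11→2→9 bottleneck 18, total now 35

Maximum flow value: 35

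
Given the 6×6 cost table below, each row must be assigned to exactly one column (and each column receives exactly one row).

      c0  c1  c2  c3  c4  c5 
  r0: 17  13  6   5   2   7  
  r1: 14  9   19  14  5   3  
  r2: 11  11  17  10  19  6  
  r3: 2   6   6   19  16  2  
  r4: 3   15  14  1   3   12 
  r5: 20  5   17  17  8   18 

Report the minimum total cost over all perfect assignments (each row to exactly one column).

optimal assignment: row0→col2 (cost 6), row1→col4 (cost 5), row2→col5 (cost 6), row3→col0 (cost 2), row4→col3 (cost 1), row5→col1 (cost 5)
total = 6 + 5 + 6 + 2 + 1 + 5 = 25

Minimum assignment cost: 25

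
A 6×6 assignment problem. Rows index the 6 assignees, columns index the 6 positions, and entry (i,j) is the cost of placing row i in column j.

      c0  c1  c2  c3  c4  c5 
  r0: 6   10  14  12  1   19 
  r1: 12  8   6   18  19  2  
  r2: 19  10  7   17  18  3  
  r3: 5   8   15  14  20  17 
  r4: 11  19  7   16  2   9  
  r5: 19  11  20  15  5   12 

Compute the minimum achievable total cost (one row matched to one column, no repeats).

Minimum assignment cost: 39

one of 3 optimal assignments: row0→col3 (cost 12), row1→col2 (cost 6), row2→col5 (cost 3), row3→col0 (cost 5), row4→col4 (cost 2), row5→col1 (cost 11)
total = 12 + 6 + 3 + 5 + 2 + 11 = 39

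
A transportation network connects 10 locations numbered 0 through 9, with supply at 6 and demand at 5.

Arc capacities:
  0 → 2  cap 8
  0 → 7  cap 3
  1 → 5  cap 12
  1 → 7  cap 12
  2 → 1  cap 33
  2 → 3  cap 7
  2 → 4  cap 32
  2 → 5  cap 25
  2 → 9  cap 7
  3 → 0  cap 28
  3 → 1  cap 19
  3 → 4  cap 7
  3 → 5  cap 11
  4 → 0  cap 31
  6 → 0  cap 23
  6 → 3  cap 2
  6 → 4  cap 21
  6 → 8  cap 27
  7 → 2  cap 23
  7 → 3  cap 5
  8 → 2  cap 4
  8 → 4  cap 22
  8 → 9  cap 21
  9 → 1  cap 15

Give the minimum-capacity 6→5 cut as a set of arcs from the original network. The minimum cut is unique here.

Min-cut arcs: {(0,2), (0,7), (6,3), (8,2), (9,1)} (total capacity 32)

augment #1: 6→3→5 push 2
augment #2: 6→0→2→5 push 8
augment #3: 6→8→2→5 push 4
augment #4: 6→0→7→2→5 push 3
augment #5: 6→8→9→1→5 push 12
augment #6: 6→8→9→1→7→2→5 push 3
max flow = 32; residual-reachable set from 6 gives S-side
cut edges (S→T): {(0,2), (0,7), (6,3), (8,2), (9,1)} total cap 32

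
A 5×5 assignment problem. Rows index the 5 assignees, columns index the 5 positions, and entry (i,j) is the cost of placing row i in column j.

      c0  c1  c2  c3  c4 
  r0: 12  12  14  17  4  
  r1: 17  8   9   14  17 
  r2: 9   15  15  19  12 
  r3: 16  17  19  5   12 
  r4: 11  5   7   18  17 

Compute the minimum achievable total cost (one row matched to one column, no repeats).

Minimum assignment cost: 32

optimal assignment: row0→col4 (cost 4), row1→col2 (cost 9), row2→col0 (cost 9), row3→col3 (cost 5), row4→col1 (cost 5)
total = 4 + 9 + 9 + 5 + 5 = 32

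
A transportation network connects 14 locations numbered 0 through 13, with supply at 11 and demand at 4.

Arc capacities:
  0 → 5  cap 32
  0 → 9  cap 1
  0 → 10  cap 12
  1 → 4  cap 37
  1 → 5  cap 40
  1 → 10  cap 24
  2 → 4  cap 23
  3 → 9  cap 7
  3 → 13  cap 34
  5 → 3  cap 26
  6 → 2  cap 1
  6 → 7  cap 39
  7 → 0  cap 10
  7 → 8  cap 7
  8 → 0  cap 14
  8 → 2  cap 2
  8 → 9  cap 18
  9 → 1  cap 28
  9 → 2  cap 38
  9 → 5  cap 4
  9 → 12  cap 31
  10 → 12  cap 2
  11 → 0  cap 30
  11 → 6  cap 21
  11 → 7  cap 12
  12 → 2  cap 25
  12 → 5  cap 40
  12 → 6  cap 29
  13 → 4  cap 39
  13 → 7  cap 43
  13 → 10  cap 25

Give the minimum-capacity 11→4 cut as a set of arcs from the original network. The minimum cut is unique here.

augment #1: 11→6→2→4 push 1
augment #2: 11→0→9→1→4 push 1
augment #3: 11→7→8→2→4 push 2
augment #4: 11→0→5→3→13→4 push 26
augment #5: 11→0→10→12→2→4 push 2
augment #6: 11→7→8→9→1→4 push 5
max flow = 37; residual-reachable set from 11 gives S-side
cut edges (S→T): {(0,9), (5,3), (6,2), (7,8), (10,12)} total cap 37

Min-cut arcs: {(0,9), (5,3), (6,2), (7,8), (10,12)} (total capacity 37)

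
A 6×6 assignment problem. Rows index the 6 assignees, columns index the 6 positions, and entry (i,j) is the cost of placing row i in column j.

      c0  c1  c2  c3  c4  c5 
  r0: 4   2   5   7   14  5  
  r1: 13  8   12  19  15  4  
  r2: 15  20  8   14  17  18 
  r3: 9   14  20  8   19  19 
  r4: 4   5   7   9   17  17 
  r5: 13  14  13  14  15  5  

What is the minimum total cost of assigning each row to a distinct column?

Minimum assignment cost: 41

optimal assignment: row0→col1 (cost 2), row1→col5 (cost 4), row2→col2 (cost 8), row3→col3 (cost 8), row4→col0 (cost 4), row5→col4 (cost 15)
total = 2 + 4 + 8 + 8 + 4 + 15 = 41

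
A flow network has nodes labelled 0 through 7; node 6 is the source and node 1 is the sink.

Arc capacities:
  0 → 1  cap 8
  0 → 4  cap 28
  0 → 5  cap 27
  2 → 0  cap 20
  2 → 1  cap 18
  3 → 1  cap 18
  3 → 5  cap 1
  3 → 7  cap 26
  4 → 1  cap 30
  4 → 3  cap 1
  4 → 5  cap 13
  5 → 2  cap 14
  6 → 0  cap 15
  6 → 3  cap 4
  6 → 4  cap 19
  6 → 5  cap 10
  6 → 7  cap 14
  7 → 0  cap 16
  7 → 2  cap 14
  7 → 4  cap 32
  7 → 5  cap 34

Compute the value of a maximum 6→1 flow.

Maximum flow value: 61

augment #1: 6→0→1 bottleneck 8, total now 8
augment #2: 6→3→1 bottleneck 4, total now 12
augment #3: 6→4→1 bottleneck 19, total now 31
augment #4: 6→0→4→1 bottleneck 7, total now 38
augment #5: 6→5→2→1 bottleneck 10, total now 48
augment #6: 6→7→2→1 bottleneck 8, total now 56
augment #7: 6→7→4→1 bottleneck 4, total now 60
augment #8: 6→7→4→3→1 bottleneck 1, total now 61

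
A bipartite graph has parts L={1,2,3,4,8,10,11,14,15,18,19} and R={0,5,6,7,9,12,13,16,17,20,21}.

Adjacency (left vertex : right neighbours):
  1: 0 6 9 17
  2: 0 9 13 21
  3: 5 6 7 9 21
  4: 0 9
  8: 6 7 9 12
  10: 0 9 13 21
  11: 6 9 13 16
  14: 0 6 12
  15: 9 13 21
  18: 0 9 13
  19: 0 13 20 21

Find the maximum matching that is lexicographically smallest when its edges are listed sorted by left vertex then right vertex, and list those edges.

Lex-smallest maximum matching: {(1,6), (2,0), (3,5), (4,9), (8,7), (10,13), (11,16), (14,12), (15,21), (19,20)}

|M| = 10 (so the lex-smallest maximum matching has 10 edges)
process left vertices in ascending order; for each, take the smallest-labelled available neighbour that still permits 10 edges overall, or leave it unmatched if none does
lex-smallest matching: {1-6, 2-0, 3-5, 4-9, 8-7, 10-13, 11-16, 14-12, 15-21, 19-20}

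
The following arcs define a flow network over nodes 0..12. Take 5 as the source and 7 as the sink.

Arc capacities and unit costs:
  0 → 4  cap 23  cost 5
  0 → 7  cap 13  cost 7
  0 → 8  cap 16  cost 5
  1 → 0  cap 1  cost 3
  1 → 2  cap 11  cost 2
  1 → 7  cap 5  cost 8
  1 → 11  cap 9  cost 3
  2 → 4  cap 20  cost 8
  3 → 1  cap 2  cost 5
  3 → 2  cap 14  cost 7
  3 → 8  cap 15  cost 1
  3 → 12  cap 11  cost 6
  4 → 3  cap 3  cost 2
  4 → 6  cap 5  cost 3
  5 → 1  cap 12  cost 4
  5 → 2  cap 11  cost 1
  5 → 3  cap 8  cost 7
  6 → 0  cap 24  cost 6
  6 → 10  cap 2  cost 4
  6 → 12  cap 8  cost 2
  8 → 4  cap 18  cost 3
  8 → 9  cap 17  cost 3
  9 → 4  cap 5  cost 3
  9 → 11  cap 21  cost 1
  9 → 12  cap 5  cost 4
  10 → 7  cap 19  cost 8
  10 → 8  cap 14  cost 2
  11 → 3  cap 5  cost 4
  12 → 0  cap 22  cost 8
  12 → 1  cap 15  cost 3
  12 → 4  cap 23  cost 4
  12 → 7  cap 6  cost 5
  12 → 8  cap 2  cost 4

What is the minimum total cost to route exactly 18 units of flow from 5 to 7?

shortest-cost path #1: 5→1→7 push 5 @ unit cost 12 (adds 60)
shortest-cost path #2: 5→1→0→7 push 1 @ unit cost 14 (adds 14)
shortest-cost path #3: 5→3→12→7 push 6 @ unit cost 18 (adds 108)
shortest-cost path #4: 5→2→4→6→10→7 push 2 @ unit cost 24 (adds 48)
shortest-cost path #5: 5→2→4→6→0→7 push 3 @ unit cost 25 (adds 75)
shortest-cost path #6: 5→3→12→0→7 push 1 @ unit cost 28 (adds 28)
total cost = 333

Minimum cost for 18 units: 333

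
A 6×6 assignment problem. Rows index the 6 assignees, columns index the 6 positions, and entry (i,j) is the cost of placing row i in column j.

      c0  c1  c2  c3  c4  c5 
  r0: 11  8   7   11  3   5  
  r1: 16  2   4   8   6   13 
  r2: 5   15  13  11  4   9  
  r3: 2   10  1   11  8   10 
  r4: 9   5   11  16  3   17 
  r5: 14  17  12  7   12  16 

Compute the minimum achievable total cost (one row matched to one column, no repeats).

optimal assignment: row0→col5 (cost 5), row1→col1 (cost 2), row2→col0 (cost 5), row3→col2 (cost 1), row4→col4 (cost 3), row5→col3 (cost 7)
total = 5 + 2 + 5 + 1 + 3 + 7 = 23

Minimum assignment cost: 23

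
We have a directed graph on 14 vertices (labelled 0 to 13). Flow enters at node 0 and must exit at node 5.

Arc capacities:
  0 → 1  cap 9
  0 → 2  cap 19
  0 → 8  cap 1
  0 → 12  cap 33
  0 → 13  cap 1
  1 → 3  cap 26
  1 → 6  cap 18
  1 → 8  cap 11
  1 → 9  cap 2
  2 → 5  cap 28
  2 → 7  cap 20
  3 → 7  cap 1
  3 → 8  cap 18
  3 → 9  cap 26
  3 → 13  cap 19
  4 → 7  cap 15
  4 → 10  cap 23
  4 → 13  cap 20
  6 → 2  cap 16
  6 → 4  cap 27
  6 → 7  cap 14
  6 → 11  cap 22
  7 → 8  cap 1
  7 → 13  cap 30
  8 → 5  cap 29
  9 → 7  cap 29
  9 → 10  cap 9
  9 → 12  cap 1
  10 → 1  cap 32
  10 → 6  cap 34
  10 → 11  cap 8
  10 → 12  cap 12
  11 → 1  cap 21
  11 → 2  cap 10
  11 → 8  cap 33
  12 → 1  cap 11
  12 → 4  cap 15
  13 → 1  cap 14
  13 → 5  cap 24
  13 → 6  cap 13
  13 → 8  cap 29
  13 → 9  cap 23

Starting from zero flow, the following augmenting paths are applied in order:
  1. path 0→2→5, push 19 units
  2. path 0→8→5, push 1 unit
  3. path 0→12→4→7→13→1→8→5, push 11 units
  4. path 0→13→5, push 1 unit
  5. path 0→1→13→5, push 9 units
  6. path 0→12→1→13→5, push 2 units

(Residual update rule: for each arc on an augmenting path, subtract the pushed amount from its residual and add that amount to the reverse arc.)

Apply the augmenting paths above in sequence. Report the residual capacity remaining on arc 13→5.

Residual capacity of (13,5): 12

after path 1 (0→2→5, push 19): res(13,5)=24
after path 2 (0→8→5, push 1): res(13,5)=24
after path 3 (0→12→4→7→13→1→8→5, push 11): res(13,5)=24
after path 4 (0→13→5, push 1): res(13,5)=23
after path 5 (0→1→13→5, push 9): res(13,5)=14
after path 6 (0→12→1→13→5, push 2): res(13,5)=12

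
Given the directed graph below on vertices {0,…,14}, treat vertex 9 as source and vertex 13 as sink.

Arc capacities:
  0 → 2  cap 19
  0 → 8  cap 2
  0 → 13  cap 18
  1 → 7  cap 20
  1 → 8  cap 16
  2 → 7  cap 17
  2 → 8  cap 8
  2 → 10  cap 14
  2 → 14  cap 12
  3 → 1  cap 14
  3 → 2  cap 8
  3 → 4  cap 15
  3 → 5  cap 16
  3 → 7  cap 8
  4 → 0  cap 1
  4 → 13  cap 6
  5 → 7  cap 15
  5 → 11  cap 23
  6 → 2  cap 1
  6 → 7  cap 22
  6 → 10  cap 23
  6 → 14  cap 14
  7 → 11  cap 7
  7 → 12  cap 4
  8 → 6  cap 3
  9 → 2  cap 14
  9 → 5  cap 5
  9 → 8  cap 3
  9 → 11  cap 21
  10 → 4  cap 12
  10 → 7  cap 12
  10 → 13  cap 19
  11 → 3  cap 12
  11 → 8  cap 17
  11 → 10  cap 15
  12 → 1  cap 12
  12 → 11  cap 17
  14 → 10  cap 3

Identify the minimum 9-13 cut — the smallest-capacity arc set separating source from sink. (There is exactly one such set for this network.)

Min-cut arcs: {(4,0), (4,13), (10,13)} (total capacity 26)

augment #1: 9→2→10→13 push 14
augment #2: 9→11→10→13 push 5
augment #3: 9→11→3→4→13 push 6
augment #4: 9→11→3→4→0→13 push 1
max flow = 26; residual-reachable set from 9 gives S-side
cut edges (S→T): {(4,0), (4,13), (10,13)} total cap 26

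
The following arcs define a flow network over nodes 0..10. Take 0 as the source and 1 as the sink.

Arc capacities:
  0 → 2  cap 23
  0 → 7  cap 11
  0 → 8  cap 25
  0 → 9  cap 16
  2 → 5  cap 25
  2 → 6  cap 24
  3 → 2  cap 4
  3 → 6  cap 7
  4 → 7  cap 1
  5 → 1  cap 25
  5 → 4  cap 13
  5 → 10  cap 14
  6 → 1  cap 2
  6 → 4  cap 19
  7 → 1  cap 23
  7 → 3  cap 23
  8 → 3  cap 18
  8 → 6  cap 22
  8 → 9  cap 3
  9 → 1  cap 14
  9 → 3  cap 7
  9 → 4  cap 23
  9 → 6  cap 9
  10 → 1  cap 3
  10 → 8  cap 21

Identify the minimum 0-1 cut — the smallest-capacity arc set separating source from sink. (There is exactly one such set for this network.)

augment #1: 0→7→1 push 11
augment #2: 0→9→1 push 14
augment #3: 0→2→5→1 push 23
augment #4: 0→8→6→1 push 2
augment #5: 0→9→4→7→1 push 1
augment #6: 0→8→3→2→5→1 push 2
max flow = 53; residual-reachable set from 0 gives S-side
cut edges (S→T): {(0,7), (2,5), (4,7), (6,1), (9,1)} total cap 53

Min-cut arcs: {(0,7), (2,5), (4,7), (6,1), (9,1)} (total capacity 53)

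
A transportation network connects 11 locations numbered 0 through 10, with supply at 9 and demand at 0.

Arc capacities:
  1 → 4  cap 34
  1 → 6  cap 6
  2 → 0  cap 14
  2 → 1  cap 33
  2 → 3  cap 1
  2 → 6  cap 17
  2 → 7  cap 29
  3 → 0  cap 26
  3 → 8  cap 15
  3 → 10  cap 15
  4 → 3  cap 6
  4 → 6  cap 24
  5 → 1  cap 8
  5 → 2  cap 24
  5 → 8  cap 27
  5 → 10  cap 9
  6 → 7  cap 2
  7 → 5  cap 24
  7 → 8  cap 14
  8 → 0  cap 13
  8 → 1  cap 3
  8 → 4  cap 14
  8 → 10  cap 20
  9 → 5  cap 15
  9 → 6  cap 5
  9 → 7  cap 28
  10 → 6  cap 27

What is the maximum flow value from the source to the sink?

Maximum flow value: 34

augment #1: 9→5→2→0 bottleneck 14, total now 14
augment #2: 9→5→8→0 bottleneck 1, total now 15
augment #3: 9→7→8→0 bottleneck 12, total now 27
augment #4: 9→7→5→2→3→0 bottleneck 1, total now 28
augment #5: 9→7→8→4→3→0 bottleneck 2, total now 30
augment #6: 9→7→5→1→4→3→0 bottleneck 4, total now 34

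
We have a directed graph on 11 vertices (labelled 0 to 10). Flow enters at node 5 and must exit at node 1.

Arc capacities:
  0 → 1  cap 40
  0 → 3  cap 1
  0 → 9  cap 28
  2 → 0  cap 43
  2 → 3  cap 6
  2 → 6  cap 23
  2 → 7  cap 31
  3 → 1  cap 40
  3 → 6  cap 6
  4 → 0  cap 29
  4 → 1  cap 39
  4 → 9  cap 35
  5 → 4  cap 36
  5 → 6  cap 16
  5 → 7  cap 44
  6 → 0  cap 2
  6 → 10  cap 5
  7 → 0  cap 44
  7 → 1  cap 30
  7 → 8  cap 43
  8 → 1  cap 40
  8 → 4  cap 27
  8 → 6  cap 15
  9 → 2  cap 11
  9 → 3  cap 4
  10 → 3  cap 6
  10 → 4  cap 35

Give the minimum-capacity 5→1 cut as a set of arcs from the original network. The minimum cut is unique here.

augment #1: 5→4→1 push 36
augment #2: 5→7→1 push 30
augment #3: 5→6→0→1 push 2
augment #4: 5→7→0→1 push 14
augment #5: 5→6→10→3→1 push 5
max flow = 87; residual-reachable set from 5 gives S-side
cut edges (S→T): {(5,4), (5,7), (6,0), (6,10)} total cap 87

Min-cut arcs: {(5,4), (5,7), (6,0), (6,10)} (total capacity 87)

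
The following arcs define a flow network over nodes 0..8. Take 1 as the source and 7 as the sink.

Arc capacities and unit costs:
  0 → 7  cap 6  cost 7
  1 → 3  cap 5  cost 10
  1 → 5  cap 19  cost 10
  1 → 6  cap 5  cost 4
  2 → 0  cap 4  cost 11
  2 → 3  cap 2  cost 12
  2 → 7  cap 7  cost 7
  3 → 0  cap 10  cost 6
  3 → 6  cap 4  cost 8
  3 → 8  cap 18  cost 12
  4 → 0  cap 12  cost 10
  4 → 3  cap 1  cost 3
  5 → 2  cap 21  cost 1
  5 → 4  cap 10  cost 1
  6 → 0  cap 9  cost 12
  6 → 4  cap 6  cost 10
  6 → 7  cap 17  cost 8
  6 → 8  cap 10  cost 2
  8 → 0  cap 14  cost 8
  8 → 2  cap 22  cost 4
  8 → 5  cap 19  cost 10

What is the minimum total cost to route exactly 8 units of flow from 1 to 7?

shortest-cost path #1: 1→6→7 push 5 @ unit cost 12 (adds 60)
shortest-cost path #2: 1→5→2→7 push 3 @ unit cost 18 (adds 54)
total cost = 114

Minimum cost for 8 units: 114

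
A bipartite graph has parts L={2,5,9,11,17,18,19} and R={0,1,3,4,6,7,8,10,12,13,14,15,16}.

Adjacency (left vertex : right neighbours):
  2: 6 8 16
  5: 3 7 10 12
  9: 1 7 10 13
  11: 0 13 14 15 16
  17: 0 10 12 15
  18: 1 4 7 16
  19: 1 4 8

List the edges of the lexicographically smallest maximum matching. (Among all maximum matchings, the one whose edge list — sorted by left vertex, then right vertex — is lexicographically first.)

Lex-smallest maximum matching: {(2,6), (5,3), (9,1), (11,0), (17,10), (18,4), (19,8)}

|M| = 7 (so the lex-smallest maximum matching has 7 edges)
process left vertices in ascending order; for each, take the smallest-labelled available neighbour that still permits 7 edges overall, or leave it unmatched if none does
lex-smallest matching: {2-6, 5-3, 9-1, 11-0, 17-10, 18-4, 19-8}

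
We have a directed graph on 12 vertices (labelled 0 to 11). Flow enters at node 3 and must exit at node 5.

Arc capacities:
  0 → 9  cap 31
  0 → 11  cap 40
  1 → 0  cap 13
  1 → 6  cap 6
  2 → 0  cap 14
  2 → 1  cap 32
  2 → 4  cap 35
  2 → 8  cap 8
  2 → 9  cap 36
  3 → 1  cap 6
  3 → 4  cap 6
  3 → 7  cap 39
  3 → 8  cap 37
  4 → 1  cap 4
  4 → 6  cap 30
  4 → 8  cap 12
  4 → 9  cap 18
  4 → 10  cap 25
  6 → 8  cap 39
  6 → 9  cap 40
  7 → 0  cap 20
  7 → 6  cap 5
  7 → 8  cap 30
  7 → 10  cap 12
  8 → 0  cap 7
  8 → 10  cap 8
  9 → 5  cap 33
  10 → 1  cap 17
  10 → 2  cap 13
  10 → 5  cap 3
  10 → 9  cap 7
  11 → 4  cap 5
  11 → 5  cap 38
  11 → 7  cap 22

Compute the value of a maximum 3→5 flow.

Maximum flow value: 64

augment #1: 3→4→9→5 bottleneck 6, total now 6
augment #2: 3→7→10→5 bottleneck 3, total now 9
augment #3: 3→1→0→9→5 bottleneck 6, total now 15
augment #4: 3→7→0→9→5 bottleneck 20, total now 35
augment #5: 3→7→6→9→5 bottleneck 1, total now 36
augment #6: 3→8→0→11→5 bottleneck 7, total now 43
augment #7: 3→7→6→9→0→11→5 bottleneck 4, total now 47
augment #8: 3→7→10→1→0→11→5 bottleneck 7, total now 54
augment #9: 3→7→10→2→0→11→5 bottleneck 2, total now 56
augment #10: 3→8→10→2→0→11→5 bottleneck 8, total now 64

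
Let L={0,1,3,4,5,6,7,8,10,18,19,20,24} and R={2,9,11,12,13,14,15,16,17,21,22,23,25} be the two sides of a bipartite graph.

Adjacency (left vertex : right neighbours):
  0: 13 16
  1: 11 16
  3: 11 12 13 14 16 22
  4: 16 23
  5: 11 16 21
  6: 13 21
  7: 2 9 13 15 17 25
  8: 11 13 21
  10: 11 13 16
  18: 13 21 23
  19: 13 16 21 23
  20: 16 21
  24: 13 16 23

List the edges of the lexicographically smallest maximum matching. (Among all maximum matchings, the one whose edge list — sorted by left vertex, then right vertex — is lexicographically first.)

Lex-smallest maximum matching: {(0,13), (1,11), (3,12), (4,16), (5,21), (7,2), (18,23)}

|M| = 7 (so the lex-smallest maximum matching has 7 edges)
process left vertices in ascending order; for each, take the smallest-labelled available neighbour that still permits 7 edges overall, or leave it unmatched if none does
lex-smallest matching: {0-13, 1-11, 3-12, 4-16, 5-21, 7-2, 18-23}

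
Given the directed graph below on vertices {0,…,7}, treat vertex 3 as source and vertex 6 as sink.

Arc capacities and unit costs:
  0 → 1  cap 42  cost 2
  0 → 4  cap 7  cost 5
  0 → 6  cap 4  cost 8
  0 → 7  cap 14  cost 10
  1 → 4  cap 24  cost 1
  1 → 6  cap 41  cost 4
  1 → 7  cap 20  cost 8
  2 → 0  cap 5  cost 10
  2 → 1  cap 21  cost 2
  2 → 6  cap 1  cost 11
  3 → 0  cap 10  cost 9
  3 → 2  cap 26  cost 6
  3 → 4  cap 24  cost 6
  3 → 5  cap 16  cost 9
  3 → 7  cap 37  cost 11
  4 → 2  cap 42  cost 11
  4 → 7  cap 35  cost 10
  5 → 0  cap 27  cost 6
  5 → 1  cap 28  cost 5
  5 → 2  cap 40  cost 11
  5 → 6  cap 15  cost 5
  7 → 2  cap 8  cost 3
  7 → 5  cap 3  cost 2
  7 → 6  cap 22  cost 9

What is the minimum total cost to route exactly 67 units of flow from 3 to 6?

shortest-cost path #1: 3→2→1→6 push 21 @ unit cost 12 (adds 252)
shortest-cost path #2: 3→5→6 push 15 @ unit cost 14 (adds 210)
shortest-cost path #3: 3→0→1→6 push 10 @ unit cost 15 (adds 150)
shortest-cost path #4: 3→2→6 push 1 @ unit cost 17 (adds 17)
shortest-cost path #5: 3→5→1→6 push 1 @ unit cost 18 (adds 18)
shortest-cost path #6: 3→7→6 push 19 @ unit cost 20 (adds 380)
total cost = 1027

Minimum cost for 67 units: 1027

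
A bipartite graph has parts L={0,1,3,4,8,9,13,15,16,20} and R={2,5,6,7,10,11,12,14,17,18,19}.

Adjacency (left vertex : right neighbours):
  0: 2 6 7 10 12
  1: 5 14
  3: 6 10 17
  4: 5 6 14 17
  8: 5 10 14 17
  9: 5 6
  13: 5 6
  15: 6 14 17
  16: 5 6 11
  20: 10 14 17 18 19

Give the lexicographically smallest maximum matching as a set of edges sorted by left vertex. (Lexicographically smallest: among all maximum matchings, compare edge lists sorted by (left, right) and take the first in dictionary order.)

Lex-smallest maximum matching: {(0,2), (1,5), (3,6), (4,14), (8,10), (15,17), (16,11), (20,18)}

|M| = 8 (so the lex-smallest maximum matching has 8 edges)
process left vertices in ascending order; for each, take the smallest-labelled available neighbour that still permits 8 edges overall, or leave it unmatched if none does
lex-smallest matching: {0-2, 1-5, 3-6, 4-14, 8-10, 15-17, 16-11, 20-18}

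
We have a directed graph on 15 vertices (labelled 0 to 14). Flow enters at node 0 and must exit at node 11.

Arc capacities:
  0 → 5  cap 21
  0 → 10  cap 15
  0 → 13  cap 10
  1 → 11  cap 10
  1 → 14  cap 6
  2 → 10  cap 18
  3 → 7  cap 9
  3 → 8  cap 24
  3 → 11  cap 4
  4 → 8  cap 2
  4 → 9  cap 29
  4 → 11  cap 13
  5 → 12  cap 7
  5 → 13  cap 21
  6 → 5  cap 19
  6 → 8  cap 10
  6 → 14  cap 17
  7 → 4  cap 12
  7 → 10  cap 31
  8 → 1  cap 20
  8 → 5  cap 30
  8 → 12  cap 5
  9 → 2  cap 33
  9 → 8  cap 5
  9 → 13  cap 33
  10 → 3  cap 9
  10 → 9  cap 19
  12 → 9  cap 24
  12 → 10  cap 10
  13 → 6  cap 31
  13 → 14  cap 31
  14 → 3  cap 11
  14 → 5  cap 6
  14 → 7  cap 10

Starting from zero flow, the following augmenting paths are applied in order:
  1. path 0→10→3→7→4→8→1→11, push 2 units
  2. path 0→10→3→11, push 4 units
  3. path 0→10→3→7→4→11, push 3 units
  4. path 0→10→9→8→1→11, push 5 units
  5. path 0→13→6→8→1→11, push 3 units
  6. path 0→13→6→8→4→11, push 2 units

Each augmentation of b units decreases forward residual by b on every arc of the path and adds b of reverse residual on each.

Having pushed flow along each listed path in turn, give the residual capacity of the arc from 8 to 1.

Residual capacity of (8,1): 10

after path 1 (0→10→3→7→4→8→1→11, push 2): res(8,1)=18
after path 2 (0→10→3→11, push 4): res(8,1)=18
after path 3 (0→10→3→7→4→11, push 3): res(8,1)=18
after path 4 (0→10→9→8→1→11, push 5): res(8,1)=13
after path 5 (0→13→6→8→1→11, push 3): res(8,1)=10
after path 6 (0→13→6→8→4→11, push 2): res(8,1)=10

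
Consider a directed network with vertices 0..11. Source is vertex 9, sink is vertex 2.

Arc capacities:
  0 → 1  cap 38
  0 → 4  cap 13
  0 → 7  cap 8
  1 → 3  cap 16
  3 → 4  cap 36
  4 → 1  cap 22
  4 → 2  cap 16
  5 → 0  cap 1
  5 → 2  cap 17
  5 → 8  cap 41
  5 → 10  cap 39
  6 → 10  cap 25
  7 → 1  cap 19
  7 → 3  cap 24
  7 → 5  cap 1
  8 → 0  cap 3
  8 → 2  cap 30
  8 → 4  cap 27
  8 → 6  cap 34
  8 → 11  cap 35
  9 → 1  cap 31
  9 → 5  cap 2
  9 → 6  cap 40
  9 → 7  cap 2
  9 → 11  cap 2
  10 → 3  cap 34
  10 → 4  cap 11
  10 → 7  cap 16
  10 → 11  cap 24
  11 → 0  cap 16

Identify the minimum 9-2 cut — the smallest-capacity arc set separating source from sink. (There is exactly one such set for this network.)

augment #1: 9→5→2 push 2
augment #2: 9→7→5→2 push 1
augment #3: 9→1→3→4→2 push 16
max flow = 19; residual-reachable set from 9 gives S-side
cut edges (S→T): {(4,2), (7,5), (9,5)} total cap 19

Min-cut arcs: {(4,2), (7,5), (9,5)} (total capacity 19)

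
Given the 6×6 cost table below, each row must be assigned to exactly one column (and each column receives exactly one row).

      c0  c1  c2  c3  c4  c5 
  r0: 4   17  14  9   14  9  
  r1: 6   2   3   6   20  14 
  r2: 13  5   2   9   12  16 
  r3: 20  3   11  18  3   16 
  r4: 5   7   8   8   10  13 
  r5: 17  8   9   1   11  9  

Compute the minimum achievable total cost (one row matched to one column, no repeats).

Minimum assignment cost: 22

optimal assignment: row0→col5 (cost 9), row1→col1 (cost 2), row2→col2 (cost 2), row3→col4 (cost 3), row4→col0 (cost 5), row5→col3 (cost 1)
total = 9 + 2 + 2 + 3 + 5 + 1 = 22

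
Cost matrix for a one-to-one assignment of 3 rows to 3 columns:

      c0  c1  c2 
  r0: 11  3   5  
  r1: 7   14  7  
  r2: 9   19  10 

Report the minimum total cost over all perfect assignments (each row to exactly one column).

optimal assignment: row0→col1 (cost 3), row1→col2 (cost 7), row2→col0 (cost 9)
total = 3 + 7 + 9 = 19

Minimum assignment cost: 19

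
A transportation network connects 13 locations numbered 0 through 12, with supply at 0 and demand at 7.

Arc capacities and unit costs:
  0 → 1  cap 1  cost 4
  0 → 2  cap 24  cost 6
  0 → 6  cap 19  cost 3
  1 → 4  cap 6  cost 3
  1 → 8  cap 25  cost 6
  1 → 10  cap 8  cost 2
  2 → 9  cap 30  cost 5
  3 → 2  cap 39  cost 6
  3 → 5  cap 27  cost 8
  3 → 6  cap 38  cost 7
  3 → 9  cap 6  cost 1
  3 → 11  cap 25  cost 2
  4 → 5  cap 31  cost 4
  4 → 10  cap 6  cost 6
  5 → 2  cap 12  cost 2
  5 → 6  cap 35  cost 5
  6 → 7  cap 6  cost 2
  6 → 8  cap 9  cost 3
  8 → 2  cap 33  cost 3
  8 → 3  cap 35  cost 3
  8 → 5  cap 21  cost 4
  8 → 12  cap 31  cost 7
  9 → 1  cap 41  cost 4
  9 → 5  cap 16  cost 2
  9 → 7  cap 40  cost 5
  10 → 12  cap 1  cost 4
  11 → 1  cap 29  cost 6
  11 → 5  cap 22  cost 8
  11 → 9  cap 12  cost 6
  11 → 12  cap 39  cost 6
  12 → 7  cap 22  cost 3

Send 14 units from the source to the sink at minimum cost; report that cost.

shortest-cost path #1: 0→6→7 push 6 @ unit cost 5 (adds 30)
shortest-cost path #2: 0→1→10→12→7 push 1 @ unit cost 13 (adds 13)
shortest-cost path #3: 0→6→8→3→9→7 push 6 @ unit cost 15 (adds 90)
shortest-cost path #4: 0→2→9→7 push 1 @ unit cost 16 (adds 16)
total cost = 149

Minimum cost for 14 units: 149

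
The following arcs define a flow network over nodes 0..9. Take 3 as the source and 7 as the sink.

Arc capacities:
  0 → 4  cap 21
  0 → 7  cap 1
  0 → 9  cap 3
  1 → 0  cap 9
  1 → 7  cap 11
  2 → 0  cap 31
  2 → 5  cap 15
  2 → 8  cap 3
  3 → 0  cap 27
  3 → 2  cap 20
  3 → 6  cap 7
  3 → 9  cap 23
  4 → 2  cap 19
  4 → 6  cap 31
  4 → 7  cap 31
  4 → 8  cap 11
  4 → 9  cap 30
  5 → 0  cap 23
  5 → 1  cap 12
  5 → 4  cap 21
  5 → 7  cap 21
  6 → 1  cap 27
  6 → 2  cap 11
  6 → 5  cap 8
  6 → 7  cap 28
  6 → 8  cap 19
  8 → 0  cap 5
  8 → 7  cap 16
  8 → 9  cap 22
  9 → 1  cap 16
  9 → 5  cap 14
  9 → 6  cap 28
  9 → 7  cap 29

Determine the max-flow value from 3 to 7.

Maximum flow value: 73

augment #1: 3→0→7 bottleneck 1, total now 1
augment #2: 3→6→7 bottleneck 7, total now 8
augment #3: 3→9→7 bottleneck 23, total now 31
augment #4: 3→0→4→7 bottleneck 21, total now 52
augment #5: 3→0→9→7 bottleneck 3, total now 55
augment #6: 3→2→5→7 bottleneck 15, total now 70
augment #7: 3→2→8→7 bottleneck 3, total now 73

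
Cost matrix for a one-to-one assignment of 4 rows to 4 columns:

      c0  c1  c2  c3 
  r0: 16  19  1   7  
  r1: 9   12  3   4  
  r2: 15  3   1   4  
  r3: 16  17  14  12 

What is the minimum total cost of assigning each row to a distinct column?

Minimum assignment cost: 24

optimal assignment: row0→col2 (cost 1), row1→col3 (cost 4), row2→col1 (cost 3), row3→col0 (cost 16)
total = 1 + 4 + 3 + 16 = 24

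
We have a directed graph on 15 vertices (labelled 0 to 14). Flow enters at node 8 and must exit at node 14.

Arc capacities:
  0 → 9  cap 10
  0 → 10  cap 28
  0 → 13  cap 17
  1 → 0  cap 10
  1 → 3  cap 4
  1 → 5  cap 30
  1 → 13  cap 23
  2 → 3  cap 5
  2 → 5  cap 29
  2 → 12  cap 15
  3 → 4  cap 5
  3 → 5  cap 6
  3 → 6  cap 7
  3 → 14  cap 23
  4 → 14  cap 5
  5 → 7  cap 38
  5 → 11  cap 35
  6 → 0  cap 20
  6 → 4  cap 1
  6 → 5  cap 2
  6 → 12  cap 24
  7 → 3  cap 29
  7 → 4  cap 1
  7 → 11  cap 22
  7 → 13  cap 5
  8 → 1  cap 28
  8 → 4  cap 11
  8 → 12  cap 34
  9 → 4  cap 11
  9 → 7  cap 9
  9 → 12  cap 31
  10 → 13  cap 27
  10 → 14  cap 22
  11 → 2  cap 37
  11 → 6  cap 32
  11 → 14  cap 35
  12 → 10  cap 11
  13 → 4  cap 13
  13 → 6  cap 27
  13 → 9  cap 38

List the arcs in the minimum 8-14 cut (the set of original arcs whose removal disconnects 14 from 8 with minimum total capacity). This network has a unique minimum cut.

augment #1: 8→4→14 push 5
augment #2: 8→1→3→14 push 4
augment #3: 8→12→10→14 push 11
augment #4: 8→1→0→10→14 push 10
augment #5: 8→1→5→11→14 push 14
max flow = 44; residual-reachable set from 8 gives S-side
cut edges (S→T): {(4,14), (8,1), (12,10)} total cap 44

Min-cut arcs: {(4,14), (8,1), (12,10)} (total capacity 44)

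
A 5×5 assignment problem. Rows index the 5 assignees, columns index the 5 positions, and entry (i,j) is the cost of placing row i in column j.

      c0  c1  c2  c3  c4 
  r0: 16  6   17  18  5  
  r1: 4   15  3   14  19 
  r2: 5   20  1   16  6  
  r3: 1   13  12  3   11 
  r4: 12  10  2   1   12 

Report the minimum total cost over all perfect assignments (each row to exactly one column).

Minimum assignment cost: 17

optimal assignment: row0→col1 (cost 6), row1→col2 (cost 3), row2→col4 (cost 6), row3→col0 (cost 1), row4→col3 (cost 1)
total = 6 + 3 + 6 + 1 + 1 = 17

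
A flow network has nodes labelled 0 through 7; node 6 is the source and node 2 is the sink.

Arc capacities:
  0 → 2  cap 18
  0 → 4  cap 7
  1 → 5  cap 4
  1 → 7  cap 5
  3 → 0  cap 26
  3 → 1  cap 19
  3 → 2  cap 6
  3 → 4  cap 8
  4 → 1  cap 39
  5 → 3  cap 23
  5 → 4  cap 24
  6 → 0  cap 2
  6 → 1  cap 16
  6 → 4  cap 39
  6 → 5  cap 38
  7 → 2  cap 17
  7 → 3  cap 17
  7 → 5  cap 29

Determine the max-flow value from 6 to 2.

augment #1: 6→0→2 bottleneck 2, total now 2
augment #2: 6→1→7→2 bottleneck 5, total now 7
augment #3: 6→5→3→2 bottleneck 6, total now 13
augment #4: 6→5→3→0→2 bottleneck 16, total now 29

Maximum flow value: 29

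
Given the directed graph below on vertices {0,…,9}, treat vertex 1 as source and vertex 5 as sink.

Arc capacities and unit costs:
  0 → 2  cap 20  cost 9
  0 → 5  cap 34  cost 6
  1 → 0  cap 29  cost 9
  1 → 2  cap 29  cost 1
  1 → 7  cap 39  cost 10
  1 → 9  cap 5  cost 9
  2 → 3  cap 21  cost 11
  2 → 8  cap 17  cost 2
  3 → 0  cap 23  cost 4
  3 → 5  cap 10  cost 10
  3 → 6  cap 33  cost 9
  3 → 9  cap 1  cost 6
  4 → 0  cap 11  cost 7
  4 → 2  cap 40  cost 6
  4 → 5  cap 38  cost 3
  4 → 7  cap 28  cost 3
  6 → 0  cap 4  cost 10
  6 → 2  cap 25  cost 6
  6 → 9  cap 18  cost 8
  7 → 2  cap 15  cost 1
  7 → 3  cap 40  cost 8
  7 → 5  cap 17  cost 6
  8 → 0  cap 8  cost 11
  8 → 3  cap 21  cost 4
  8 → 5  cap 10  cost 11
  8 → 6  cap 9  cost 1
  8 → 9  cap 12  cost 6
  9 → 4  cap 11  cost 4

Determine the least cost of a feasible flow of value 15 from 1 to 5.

Minimum cost for 15 units: 215

shortest-cost path #1: 1→2→8→5 push 10 @ unit cost 14 (adds 140)
shortest-cost path #2: 1→0→5 push 5 @ unit cost 15 (adds 75)
total cost = 215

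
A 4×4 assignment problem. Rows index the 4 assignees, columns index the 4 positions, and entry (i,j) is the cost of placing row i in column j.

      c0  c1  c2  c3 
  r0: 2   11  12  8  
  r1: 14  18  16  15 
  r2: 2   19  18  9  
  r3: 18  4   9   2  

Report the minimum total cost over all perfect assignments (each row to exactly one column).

Minimum assignment cost: 30

optimal assignment: row0→col3 (cost 8), row1→col2 (cost 16), row2→col0 (cost 2), row3→col1 (cost 4)
total = 8 + 16 + 2 + 4 = 30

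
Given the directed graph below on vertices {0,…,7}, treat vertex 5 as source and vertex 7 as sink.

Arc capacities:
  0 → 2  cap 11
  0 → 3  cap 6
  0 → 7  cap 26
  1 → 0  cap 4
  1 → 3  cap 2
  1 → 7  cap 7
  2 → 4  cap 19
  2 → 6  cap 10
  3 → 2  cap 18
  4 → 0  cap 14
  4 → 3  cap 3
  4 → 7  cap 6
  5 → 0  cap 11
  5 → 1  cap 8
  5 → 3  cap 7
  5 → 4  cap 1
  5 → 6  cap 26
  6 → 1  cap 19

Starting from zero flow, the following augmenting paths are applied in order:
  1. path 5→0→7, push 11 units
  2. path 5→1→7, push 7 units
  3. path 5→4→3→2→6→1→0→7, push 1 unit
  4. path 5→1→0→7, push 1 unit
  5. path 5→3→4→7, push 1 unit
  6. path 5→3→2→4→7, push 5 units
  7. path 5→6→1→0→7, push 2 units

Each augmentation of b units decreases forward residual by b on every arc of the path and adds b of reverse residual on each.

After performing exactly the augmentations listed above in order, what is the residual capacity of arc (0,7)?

after path 1 (5→0→7, push 11): res(0,7)=15
after path 2 (5→1→7, push 7): res(0,7)=15
after path 3 (5→4→3→2→6→1→0→7, push 1): res(0,7)=14
after path 4 (5→1→0→7, push 1): res(0,7)=13
after path 5 (5→3→4→7, push 1): res(0,7)=13
after path 6 (5→3→2→4→7, push 5): res(0,7)=13
after path 7 (5→6→1→0→7, push 2): res(0,7)=11

Residual capacity of (0,7): 11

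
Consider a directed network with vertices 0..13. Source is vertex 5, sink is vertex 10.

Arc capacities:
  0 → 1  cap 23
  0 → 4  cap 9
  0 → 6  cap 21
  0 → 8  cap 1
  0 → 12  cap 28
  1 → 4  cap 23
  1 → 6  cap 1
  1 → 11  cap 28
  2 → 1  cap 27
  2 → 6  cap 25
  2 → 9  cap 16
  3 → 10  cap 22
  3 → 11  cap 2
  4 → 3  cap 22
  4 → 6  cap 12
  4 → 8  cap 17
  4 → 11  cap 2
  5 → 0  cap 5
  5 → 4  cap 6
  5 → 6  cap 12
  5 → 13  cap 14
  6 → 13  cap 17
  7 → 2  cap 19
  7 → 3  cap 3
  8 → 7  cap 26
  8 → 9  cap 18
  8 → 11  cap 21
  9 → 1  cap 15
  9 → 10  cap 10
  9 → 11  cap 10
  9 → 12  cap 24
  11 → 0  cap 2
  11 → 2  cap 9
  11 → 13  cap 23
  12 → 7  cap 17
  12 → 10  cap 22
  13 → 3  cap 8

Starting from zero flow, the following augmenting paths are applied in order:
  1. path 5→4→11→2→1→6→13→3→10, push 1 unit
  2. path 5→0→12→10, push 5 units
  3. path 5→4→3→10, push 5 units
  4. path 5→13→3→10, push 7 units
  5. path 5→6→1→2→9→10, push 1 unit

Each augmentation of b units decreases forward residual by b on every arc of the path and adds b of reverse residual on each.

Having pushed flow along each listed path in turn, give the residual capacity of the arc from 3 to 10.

Residual capacity of (3,10): 9

after path 1 (5→4→11→2→1→6→13→3→10, push 1): res(3,10)=21
after path 2 (5→0→12→10, push 5): res(3,10)=21
after path 3 (5→4→3→10, push 5): res(3,10)=16
after path 4 (5→13→3→10, push 7): res(3,10)=9
after path 5 (5→6→1→2→9→10, push 1): res(3,10)=9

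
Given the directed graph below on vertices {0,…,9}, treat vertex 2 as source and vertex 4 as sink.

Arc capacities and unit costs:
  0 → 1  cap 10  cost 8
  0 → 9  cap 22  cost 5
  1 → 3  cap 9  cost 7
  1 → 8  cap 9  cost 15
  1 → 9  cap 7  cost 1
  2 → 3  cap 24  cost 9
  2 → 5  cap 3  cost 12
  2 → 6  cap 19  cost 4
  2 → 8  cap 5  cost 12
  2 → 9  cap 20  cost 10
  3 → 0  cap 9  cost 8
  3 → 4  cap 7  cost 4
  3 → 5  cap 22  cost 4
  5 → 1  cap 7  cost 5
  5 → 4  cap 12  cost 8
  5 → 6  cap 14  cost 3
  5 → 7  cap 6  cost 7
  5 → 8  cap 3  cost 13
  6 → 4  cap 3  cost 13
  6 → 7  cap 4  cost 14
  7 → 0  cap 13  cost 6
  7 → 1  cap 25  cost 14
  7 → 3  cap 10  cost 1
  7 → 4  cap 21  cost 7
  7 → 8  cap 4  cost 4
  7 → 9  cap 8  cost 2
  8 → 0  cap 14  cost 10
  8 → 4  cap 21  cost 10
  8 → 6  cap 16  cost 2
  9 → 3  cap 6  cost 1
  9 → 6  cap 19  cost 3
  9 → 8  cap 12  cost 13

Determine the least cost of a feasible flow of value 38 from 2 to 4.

Minimum cost for 38 units: 796

shortest-cost path #1: 2→3→4 push 7 @ unit cost 13 (adds 91)
shortest-cost path #2: 2→6→4 push 3 @ unit cost 17 (adds 51)
shortest-cost path #3: 2→5→4 push 3 @ unit cost 20 (adds 60)
shortest-cost path #4: 2→3→5→4 push 9 @ unit cost 21 (adds 189)
shortest-cost path #5: 2→8→4 push 5 @ unit cost 22 (adds 110)
shortest-cost path #6: 2→6→7→4 push 4 @ unit cost 25 (adds 100)
shortest-cost path #7: 2→3→5→7→4 push 6 @ unit cost 27 (adds 162)
shortest-cost path #8: 2→9→8→4 push 1 @ unit cost 33 (adds 33)
total cost = 796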